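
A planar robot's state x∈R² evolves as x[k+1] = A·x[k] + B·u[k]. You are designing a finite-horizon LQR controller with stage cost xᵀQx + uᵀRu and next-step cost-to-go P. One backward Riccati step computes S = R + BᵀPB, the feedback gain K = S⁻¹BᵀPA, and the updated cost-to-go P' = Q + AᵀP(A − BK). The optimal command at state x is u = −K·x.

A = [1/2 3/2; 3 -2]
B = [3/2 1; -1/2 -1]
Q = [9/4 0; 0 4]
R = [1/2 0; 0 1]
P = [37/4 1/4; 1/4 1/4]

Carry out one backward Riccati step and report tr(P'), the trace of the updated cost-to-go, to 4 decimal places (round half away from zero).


BᵀP = [13.7500 0.2500; 9.0000 0.0000]
S = R + BᵀPB = [1/2 0; 0 1] + [20.5000 13.5000; 13.5000 9.0000] = [21.0000 13.5000; 13.5000 10.0000]
BᵀPA = [7.6250 20.1250; 4.5000 13.5000]
K = S⁻¹·BᵀPA = [0.5586 0.6847; -0.3041 0.4257]
A−BK = [-0.0338 0.0473; 2.9752 -1.2320]
AᵀP(A−BK) = [2.4217 -0.8238; -0.8238 0.7866]
P' = Q + AᵀP(A−BK) = [4.6717 -0.8238; -0.8238 4.7866]
tr(P') = 9.4583

9.4583


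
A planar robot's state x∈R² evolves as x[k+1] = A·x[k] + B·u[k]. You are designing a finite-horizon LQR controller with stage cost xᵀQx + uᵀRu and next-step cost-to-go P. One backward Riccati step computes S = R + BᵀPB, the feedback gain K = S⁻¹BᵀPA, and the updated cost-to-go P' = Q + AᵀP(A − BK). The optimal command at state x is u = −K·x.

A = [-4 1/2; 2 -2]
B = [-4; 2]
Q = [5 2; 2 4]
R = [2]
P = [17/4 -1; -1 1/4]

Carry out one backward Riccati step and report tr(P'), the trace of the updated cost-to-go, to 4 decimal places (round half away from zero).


11.0826

BᵀP = [-19.0000 4.5000]
S = R + BᵀPB = [2] + [85.0000] = [87.0000]
BᵀPA = [85.0000 -18.5000]
K = S⁻¹·BᵀPA = [0.9770 -0.2126]
A−BK = [-0.0920 -0.3506; 0.0460 -1.5747]
AᵀP(A−BK) = [1.9540 -0.4253; -0.4253 0.1286]
P' = Q + AᵀP(A−BK) = [6.9540 1.5747; 1.5747 4.1286]
tr(P') = 11.0826


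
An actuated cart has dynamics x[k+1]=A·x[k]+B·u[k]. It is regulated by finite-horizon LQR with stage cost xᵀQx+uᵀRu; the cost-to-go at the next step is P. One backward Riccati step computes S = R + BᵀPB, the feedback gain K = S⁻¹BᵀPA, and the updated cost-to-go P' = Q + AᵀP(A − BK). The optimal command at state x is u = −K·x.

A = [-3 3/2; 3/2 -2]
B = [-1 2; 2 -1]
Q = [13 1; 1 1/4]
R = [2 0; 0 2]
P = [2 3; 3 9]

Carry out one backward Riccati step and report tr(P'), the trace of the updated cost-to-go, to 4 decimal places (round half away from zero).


17.5357

BᵀP = [4.0000 15.0000; 1.0000 -3.0000]
S = R + BᵀPB = [2 0; 0 2] + [26.0000 -7.0000; -7.0000 5.0000] = [28.0000 -7.0000; -7.0000 7.0000]
BᵀPA = [10.5000 -24.0000; -7.5000 7.5000]
K = S⁻¹·BᵀPA = [0.1429 -0.7857; -0.9286 0.2857]
A−BK = [-1.0000 0.1429; 0.2857 -0.1429]
AᵀP(A−BK) = [2.7857 -0.8571; -0.8571 1.5000]
P' = Q + AᵀP(A−BK) = [15.7857 0.1429; 0.1429 1.7500]
tr(P') = 17.5357


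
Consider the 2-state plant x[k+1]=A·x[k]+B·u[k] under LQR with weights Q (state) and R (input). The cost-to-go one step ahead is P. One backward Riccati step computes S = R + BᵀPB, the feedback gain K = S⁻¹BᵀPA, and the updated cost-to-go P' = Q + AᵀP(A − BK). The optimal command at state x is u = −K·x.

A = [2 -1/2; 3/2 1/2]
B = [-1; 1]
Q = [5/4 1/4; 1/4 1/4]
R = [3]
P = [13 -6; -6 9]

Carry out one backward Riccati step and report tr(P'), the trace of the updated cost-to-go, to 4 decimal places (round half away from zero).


BᵀP = [-19.0000 15.0000]
S = R + BᵀPB = [3] + [34.0000] = [37.0000]
BᵀPA = [-15.5000 17.0000]
K = S⁻¹·BᵀPA = [-0.4189 0.4595]
A−BK = [1.5811 -0.0405; 1.9189 0.0405]
AᵀP(A−BK) = [29.7568 -0.6284; -0.6284 0.6892]
P' = Q + AᵀP(A−BK) = [31.0068 -0.3784; -0.3784 0.9392]
tr(P') = 31.9459

31.9459


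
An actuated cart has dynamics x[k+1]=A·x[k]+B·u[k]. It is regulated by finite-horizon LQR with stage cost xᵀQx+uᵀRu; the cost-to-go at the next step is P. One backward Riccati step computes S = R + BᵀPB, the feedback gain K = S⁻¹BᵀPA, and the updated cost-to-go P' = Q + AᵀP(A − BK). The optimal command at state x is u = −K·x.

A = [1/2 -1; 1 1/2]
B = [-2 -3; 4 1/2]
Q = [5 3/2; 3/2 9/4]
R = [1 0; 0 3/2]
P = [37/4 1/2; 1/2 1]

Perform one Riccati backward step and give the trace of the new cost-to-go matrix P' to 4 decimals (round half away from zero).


7.6216

BᵀP = [-16.5000 3.0000; -27.5000 -1.0000]
S = R + BᵀPB = [1 0; 0 3/2] + [45.0000 51.0000; 51.0000 82.0000] = [46.0000 51.0000; 51.0000 83.5000]
BᵀPA = [-5.2500 18.0000; -14.7500 27.0000]
K = S⁻¹·BᵀPA = [0.2531 0.1016; -0.3313 0.2613]
A−BK = [0.0125 -0.0129; 0.1531 -0.0371]
AᵀP(A−BK) = [0.2555 -0.1125; -0.1125 0.1161]
P' = Q + AᵀP(A−BK) = [5.2555 1.3875; 1.3875 2.3661]
tr(P') = 7.6216


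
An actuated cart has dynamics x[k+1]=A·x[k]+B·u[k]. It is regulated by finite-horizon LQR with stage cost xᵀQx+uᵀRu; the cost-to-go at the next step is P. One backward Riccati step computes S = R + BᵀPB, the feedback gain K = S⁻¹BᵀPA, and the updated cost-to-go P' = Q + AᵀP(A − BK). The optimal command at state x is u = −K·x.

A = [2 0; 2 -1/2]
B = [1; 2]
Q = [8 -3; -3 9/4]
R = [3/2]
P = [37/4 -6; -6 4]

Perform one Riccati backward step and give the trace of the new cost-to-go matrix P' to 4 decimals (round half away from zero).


BᵀP = [-2.7500 2.0000]
S = R + BᵀPB = [3/2] + [1.2500] = [2.7500]
BᵀPA = [-1.5000 -1.0000]
K = S⁻¹·BᵀPA = [-0.5455 -0.3636]
A−BK = [2.5455 0.3636; 3.0909 0.2273]
AᵀP(A−BK) = [4.1818 1.4545; 1.4545 0.6364]
P' = Q + AᵀP(A−BK) = [12.1818 -1.5455; -1.5455 2.8864]
tr(P') = 15.0682

15.0682


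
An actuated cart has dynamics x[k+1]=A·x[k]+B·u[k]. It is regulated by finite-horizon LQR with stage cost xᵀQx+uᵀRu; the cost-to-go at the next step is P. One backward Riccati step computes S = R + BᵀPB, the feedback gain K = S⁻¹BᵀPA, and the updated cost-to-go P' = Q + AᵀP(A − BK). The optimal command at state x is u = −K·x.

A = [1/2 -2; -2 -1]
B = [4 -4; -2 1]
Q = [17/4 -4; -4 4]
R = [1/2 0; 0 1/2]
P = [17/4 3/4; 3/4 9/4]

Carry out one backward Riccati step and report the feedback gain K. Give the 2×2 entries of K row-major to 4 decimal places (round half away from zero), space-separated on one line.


BᵀP = [15.5000 -1.5000; -16.2500 -0.7500]
S = R + BᵀPB = [1/2 0; 0 1/2] + [65.0000 -63.5000; -63.5000 64.2500] = [65.5000 -63.5000; -63.5000 64.7500]
BᵀPA = [10.7500 -29.5000; -6.6250 33.2500]
K = S⁻¹·BᵀPA = [1.3184 0.9635; 1.1906 1.4584]
A−BK = [-0.0111 -0.0203; -0.5539 -0.5314]
AᵀP(A−BK) = [2.2778 2.1794; 2.1794 2.1810]
P' = Q + AᵀP(A−BK) = [6.5278 -1.8206; -1.8206 6.1810]
tr(P') = 12.7088

1.3184 0.9635 1.1906 1.4584


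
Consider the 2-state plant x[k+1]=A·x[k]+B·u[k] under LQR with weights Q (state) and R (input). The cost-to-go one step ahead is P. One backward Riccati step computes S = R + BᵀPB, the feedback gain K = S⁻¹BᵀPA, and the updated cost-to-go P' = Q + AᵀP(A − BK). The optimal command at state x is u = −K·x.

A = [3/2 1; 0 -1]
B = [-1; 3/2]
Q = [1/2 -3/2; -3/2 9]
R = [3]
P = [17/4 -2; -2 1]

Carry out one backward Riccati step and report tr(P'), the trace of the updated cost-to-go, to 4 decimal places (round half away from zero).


13.2268

BᵀP = [-7.2500 3.5000]
S = R + BᵀPB = [3] + [12.5000] = [15.5000]
BᵀPA = [-10.8750 -10.7500]
K = S⁻¹·BᵀPA = [-0.7016 -0.6935]
A−BK = [0.7984 0.3065; 1.0524 0.0403]
AᵀP(A−BK) = [1.9325 1.8327; 1.8327 1.7944]
P' = Q + AᵀP(A−BK) = [2.4325 0.3327; 0.3327 10.7944]
tr(P') = 13.2268


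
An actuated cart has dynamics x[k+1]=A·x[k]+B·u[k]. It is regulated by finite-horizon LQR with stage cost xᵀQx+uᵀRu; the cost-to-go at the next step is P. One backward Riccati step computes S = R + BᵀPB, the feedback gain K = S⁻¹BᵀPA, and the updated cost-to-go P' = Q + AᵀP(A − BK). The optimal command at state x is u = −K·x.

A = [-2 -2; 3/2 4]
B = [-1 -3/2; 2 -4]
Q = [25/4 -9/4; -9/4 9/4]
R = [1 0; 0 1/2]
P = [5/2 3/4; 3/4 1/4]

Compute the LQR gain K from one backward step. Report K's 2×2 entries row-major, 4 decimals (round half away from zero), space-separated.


0.2361 0.2953 0.5084 0.2228

BᵀP = [-1.0000 -0.2500; -6.7500 -2.1250]
S = R + BᵀPB = [1 0; 0 1/2] + [0.5000 2.5000; 2.5000 18.6250] = [1.5000 2.5000; 2.5000 19.1250]
BᵀPA = [1.6250 1.0000; 10.3125 5.0000]
K = S⁻¹·BᵀPA = [0.2361 0.2953; 0.5084 0.2228]
A−BK = [-1.0014 -1.3705; 3.0613 4.3008]
AᵀP(A−BK) = [0.4365 0.4721; 0.4721 0.5905]
P' = Q + AᵀP(A−BK) = [6.6865 -1.7779; -1.7779 2.8405]
tr(P') = 9.5270


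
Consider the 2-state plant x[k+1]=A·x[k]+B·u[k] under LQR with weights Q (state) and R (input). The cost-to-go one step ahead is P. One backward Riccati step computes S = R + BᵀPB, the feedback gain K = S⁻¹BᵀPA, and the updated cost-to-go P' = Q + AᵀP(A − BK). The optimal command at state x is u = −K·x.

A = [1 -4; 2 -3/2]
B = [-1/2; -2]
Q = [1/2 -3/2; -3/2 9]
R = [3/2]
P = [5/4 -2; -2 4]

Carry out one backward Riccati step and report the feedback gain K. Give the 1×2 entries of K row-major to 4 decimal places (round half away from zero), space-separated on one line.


-0.7692 -0.2172

BᵀP = [3.3750 -7.0000]
S = R + BᵀPB = [3/2] + [12.3125] = [13.8125]
BᵀPA = [-10.6250 -3.0000]
K = S⁻¹·BᵀPA = [-0.7692 -0.2172]
A−BK = [0.6154 -4.1086; 0.4615 -1.9344]
AᵀP(A−BK) = [1.0769 -0.3077; -0.3077 4.3484]
P' = Q + AᵀP(A−BK) = [1.5769 -1.8077; -1.8077 13.3484]
tr(P') = 14.9253


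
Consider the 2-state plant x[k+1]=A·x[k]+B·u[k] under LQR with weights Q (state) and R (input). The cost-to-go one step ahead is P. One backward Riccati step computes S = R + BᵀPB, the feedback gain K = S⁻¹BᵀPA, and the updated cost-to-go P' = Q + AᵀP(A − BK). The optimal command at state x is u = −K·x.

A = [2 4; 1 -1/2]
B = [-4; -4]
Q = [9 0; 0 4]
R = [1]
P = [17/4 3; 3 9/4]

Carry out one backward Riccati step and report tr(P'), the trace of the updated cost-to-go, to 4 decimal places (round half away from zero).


BᵀP = [-29.0000 -21.0000]
S = R + BᵀPB = [1] + [200.0000] = [201.0000]
BᵀPA = [-79.0000 -105.5000]
K = S⁻¹·BᵀPA = [-0.3930 -0.5249]
A−BK = [0.4279 1.9005; -0.5721 -2.5995]
AᵀP(A−BK) = [0.2002 0.4098; 0.4098 1.1881]
P' = Q + AᵀP(A−BK) = [9.2002 0.4098; 0.4098 5.1881]
tr(P') = 14.3884

14.3884


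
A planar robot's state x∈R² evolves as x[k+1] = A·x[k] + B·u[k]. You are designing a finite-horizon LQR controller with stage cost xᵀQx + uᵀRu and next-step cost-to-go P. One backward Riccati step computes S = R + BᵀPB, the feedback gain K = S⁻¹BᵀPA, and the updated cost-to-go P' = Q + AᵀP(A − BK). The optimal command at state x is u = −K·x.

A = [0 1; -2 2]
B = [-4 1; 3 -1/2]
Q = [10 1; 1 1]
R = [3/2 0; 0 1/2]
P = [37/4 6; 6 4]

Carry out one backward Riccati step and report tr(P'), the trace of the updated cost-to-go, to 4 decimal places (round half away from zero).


16.5756

BᵀP = [-19.0000 -12.0000; 6.2500 4.0000]
S = R + BᵀPB = [3/2 0; 0 1/2] + [40.0000 -13.0000; -13.0000 4.2500] = [41.5000 -13.0000; -13.0000 4.7500]
BᵀPA = [24.0000 -43.0000; -8.0000 14.2500]
K = S⁻¹·BᵀPA = [0.3556 -0.6756; -0.7111 1.1511]
A−BK = [2.1333 -2.8533; -3.4222 4.6022]
AᵀP(A−BK) = [1.7778 -2.5778; -2.5778 3.7978]
P' = Q + AᵀP(A−BK) = [11.7778 -1.5778; -1.5778 4.7978]
tr(P') = 16.5756


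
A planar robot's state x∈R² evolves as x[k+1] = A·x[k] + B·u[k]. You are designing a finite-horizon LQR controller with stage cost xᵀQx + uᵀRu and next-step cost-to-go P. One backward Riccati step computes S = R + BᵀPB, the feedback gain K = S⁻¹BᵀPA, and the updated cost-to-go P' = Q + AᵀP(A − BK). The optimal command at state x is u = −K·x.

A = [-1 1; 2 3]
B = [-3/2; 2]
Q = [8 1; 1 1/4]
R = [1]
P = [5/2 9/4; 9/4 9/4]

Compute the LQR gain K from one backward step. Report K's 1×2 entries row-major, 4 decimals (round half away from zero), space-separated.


BᵀP = [0.7500 1.1250]
S = R + BᵀPB = [1] + [1.1250] = [2.1250]
BᵀPA = [1.5000 4.1250]
K = S⁻¹·BᵀPA = [0.7059 1.9412]
A−BK = [0.0588 3.9118; 0.5882 -0.8824]
AᵀP(A−BK) = [1.4412 5.8382; 5.8382 28.2426]
P' = Q + AᵀP(A−BK) = [9.4412 6.8382; 6.8382 28.4926]
tr(P') = 37.9338

0.7059 1.9412


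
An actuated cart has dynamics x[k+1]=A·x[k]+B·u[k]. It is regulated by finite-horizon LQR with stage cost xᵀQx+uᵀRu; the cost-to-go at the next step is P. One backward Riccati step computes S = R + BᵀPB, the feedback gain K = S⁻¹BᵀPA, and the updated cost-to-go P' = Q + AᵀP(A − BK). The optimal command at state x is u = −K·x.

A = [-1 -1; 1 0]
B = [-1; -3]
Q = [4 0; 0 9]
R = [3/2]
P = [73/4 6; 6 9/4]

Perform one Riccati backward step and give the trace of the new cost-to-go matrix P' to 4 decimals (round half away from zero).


15.1933

BᵀP = [-36.2500 -12.7500]
S = R + BᵀPB = [3/2] + [74.5000] = [76.0000]
BᵀPA = [23.5000 36.2500]
K = S⁻¹·BᵀPA = [0.3092 0.4770]
A−BK = [-0.6908 -0.5230; 1.9276 1.4309]
AᵀP(A−BK) = [1.2336 1.0411; 1.0411 0.9597]
P' = Q + AᵀP(A−BK) = [5.2336 1.0411; 1.0411 9.9597]
tr(P') = 15.1933


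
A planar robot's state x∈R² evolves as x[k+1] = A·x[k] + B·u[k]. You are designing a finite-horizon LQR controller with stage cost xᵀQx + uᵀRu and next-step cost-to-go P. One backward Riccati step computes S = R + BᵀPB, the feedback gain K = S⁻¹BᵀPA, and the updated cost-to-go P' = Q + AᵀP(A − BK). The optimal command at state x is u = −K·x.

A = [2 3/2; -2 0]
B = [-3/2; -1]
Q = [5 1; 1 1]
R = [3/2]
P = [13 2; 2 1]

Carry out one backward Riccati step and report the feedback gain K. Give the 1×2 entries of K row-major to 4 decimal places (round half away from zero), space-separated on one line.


-0.9272 -0.8543

BᵀP = [-21.5000 -4.0000]
S = R + BᵀPB = [3/2] + [36.2500] = [37.7500]
BᵀPA = [-35.0000 -32.2500]
K = S⁻¹·BᵀPA = [-0.9272 -0.8543]
A−BK = [0.6093 0.2185; -2.9272 -0.8543]
AᵀP(A−BK) = [7.5497 3.0993; 3.0993 1.6987]
P' = Q + AᵀP(A−BK) = [12.5497 4.0993; 4.0993 2.6987]
tr(P') = 15.2483


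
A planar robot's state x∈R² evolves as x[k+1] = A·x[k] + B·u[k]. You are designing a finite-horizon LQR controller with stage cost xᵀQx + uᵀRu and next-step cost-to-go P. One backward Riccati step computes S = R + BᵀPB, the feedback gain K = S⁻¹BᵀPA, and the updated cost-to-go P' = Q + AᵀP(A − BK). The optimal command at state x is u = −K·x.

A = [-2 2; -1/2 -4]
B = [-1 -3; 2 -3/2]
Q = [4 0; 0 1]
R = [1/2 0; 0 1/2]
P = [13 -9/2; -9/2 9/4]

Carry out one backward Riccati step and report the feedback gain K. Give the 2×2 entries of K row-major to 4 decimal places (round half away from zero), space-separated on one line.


0.2133 -1.8553 0.5878 -0.0925

BᵀP = [-22.0000 9.0000; -32.2500 10.1250]
S = R + BᵀPB = [1/2 0; 0 1/2] + [40.0000 52.5000; 52.5000 81.5625] = [40.5000 52.5000; 52.5000 82.0625]
BᵀPA = [39.5000 -80.0000; 59.4375 -105.0000]
K = S⁻¹·BᵀPA = [0.2133 -1.8553; 0.5878 -0.0925]
A−BK = [-0.0232 -0.1330; -0.0448 -0.4281]
AᵀP(A−BK) = [0.1977 -0.2133; -0.2133 1.8553]
P' = Q + AᵀP(A−BK) = [4.1977 -0.2133; -0.2133 2.8553]
tr(P') = 7.0530


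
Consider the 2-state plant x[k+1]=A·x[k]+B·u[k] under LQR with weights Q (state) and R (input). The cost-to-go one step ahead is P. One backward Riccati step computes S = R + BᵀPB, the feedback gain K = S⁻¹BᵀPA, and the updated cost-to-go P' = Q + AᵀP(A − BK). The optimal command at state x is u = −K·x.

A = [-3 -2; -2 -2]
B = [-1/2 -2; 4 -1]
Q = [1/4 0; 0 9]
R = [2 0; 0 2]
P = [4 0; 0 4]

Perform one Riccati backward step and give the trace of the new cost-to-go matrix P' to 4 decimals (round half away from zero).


15.6380

BᵀP = [-2.0000 16.0000; -8.0000 -4.0000]
S = R + BᵀPB = [2 0; 0 2] + [65.0000 -12.0000; -12.0000 20.0000] = [67.0000 -12.0000; -12.0000 22.0000]
BᵀPA = [-26.0000 -28.0000; 32.0000 24.0000]
K = S⁻¹·BᵀPA = [-0.1414 -0.2466; 1.3774 0.9564]
A−BK = [-0.3158 -0.2105; -0.0571 -0.0571]
AᵀP(A−BK) = [4.2466 2.9835; 2.9835 2.1414]
P' = Q + AᵀP(A−BK) = [4.4966 2.9835; 2.9835 11.1414]
tr(P') = 15.6380


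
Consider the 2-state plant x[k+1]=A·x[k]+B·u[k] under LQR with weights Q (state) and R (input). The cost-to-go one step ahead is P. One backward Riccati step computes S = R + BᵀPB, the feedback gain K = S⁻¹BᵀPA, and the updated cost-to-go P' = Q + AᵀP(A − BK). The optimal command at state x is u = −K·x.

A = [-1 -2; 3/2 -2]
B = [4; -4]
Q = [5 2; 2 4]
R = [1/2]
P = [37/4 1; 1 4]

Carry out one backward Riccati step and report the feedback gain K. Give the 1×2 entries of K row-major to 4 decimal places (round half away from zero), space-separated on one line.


BᵀP = [33.0000 -12.0000]
S = R + BᵀPB = [1/2] + [180.0000] = [180.5000]
BᵀPA = [-51.0000 -42.0000]
K = S⁻¹·BᵀPA = [-0.2825 -0.2327]
A−BK = [0.1302 -1.0693; 0.3698 -2.9307]
AᵀP(A−BK) = [0.8400 -6.3670; -6.3670 51.2271]
P' = Q + AᵀP(A−BK) = [5.8400 -4.3670; -4.3670 55.2271]
tr(P') = 61.0672

-0.2825 -0.2327


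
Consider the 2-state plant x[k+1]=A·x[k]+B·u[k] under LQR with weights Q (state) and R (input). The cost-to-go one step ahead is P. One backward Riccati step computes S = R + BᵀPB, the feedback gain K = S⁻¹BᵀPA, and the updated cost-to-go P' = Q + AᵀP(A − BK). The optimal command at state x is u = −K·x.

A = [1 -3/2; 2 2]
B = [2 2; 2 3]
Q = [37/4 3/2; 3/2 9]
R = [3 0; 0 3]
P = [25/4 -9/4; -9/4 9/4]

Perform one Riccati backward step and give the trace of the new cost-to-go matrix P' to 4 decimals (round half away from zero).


43.9289

BᵀP = [8.0000 0.0000; 5.7500 2.2500]
S = R + BᵀPB = [3 0; 0 3] + [16.0000 16.0000; 16.0000 18.2500] = [19.0000 16.0000; 16.0000 21.2500]
BᵀPA = [8.0000 -12.0000; 10.2500 -4.1250]
K = S⁻¹·BᵀPA = [0.0406 -1.2792; 0.4518 0.7690]
A−BK = [0.0152 -0.4797; 0.5635 2.2513]
AᵀP(A−BK) = [1.2944 4.2259; 4.2259 24.3845]
P' = Q + AᵀP(A−BK) = [10.5444 5.7259; 5.7259 33.3845]
tr(P') = 43.9289


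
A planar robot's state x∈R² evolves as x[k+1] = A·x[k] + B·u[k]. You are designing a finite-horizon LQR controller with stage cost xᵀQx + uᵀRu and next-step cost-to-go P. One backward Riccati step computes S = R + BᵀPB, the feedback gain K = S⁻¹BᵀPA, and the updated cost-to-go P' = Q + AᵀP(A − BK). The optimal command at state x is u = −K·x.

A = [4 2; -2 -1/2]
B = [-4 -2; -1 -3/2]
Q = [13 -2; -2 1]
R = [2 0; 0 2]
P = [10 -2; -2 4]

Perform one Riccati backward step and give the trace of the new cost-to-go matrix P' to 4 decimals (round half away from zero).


BᵀP = [-38.0000 4.0000; -17.0000 -2.0000]
S = R + BᵀPB = [2 0; 0 2] + [148.0000 70.0000; 70.0000 37.0000] = [150.0000 70.0000; 70.0000 39.0000]
BᵀPA = [-160.0000 -78.0000; -64.0000 -33.0000]
K = S⁻¹·BᵀPA = [-1.8526 -0.7705; 1.6842 0.5368]
A−BK = [-0.0421 -0.0084; -1.3263 -0.4653]
AᵀP(A−BK) = [19.3684 7.0737; 7.0737 2.6147]
P' = Q + AᵀP(A−BK) = [32.3684 5.0737; 5.0737 3.6147]
tr(P') = 35.9832

35.9832


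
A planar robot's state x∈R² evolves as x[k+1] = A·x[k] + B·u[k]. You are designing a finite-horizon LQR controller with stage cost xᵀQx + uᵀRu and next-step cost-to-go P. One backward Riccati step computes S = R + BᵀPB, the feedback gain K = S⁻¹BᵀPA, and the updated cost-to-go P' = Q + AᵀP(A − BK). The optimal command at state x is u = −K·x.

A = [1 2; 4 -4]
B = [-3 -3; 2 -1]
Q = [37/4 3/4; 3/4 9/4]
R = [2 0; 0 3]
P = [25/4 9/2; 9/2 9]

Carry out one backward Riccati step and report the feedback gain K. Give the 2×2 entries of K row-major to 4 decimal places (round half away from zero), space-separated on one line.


1.1141 -1.4431 -1.4785 0.8317

BᵀP = [-9.7500 4.5000; -23.2500 -22.5000]
S = R + BᵀPB = [2 0; 0 3] + [38.2500 24.7500; 24.7500 92.2500] = [40.2500 24.7500; 24.7500 95.2500]
BᵀPA = [8.2500 -37.5000; -113.2500 43.5000]
K = S⁻¹·BᵀPA = [1.1141 -1.4431; -1.4785 0.8317]
A−BK = [-0.0931 0.1658; 0.2934 -0.2822]
AᵀP(A−BK) = [9.6228 -7.4086; -7.4086 6.7073]
P' = Q + AᵀP(A−BK) = [18.8728 -6.6586; -6.6586 8.9573]
tr(P') = 27.8302


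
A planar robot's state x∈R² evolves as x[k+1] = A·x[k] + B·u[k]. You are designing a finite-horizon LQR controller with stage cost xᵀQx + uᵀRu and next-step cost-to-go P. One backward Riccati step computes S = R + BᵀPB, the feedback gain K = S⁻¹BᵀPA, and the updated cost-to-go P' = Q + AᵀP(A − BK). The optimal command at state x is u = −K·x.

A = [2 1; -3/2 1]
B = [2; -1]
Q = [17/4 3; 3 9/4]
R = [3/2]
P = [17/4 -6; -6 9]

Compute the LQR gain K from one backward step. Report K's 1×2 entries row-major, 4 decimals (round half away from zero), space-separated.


BᵀP = [14.5000 -21.0000]
S = R + BᵀPB = [3/2] + [50.0000] = [51.5000]
BᵀPA = [60.5000 -6.5000]
K = S⁻¹·BᵀPA = [1.1748 -0.1262]
A−BK = [-0.3495 1.2524; -0.3252 0.8738]
AᵀP(A−BK) = [2.1772 -0.3641; -0.3641 0.4296]
P' = Q + AᵀP(A−BK) = [6.4272 2.6359; 2.6359 2.6796]
tr(P') = 9.1068

1.1748 -0.1262


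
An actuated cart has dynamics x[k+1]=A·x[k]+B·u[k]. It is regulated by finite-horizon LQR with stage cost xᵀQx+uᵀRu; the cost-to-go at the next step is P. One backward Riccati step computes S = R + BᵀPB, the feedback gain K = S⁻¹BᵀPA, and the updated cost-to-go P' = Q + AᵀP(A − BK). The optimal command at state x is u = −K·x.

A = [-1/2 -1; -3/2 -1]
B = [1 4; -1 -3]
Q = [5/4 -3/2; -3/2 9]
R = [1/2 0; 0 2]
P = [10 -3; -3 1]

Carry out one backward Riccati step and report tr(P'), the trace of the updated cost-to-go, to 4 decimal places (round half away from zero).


10.7220

BᵀP = [13.0000 -4.0000; 49.0000 -15.0000]
S = R + BᵀPB = [1/2 0; 0 2] + [17.0000 64.0000; 64.0000 241.0000] = [17.5000 64.0000; 64.0000 243.0000]
BᵀPA = [-0.5000 -9.0000; -2.0000 -34.0000]
K = S⁻¹·BᵀPA = [0.0415 -0.0703; -0.0192 -0.1214]
A−BK = [-0.4649 -0.4441; -1.5160 -1.4345]
AᵀP(A−BK) = [0.2324 0.2220; 0.2220 0.2396]
P' = Q + AᵀP(A−BK) = [1.4824 -1.2780; -1.2780 9.2396]
tr(P') = 10.7220


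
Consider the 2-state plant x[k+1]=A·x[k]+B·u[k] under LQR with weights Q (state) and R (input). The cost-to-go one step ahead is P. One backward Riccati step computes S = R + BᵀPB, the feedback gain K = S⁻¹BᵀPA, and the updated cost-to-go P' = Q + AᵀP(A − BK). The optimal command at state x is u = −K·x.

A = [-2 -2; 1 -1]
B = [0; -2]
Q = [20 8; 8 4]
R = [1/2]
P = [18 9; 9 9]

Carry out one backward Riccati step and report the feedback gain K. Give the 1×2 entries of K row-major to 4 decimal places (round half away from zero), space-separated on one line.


0.4932 1.4795

BᵀP = [-18.0000 -18.0000]
S = R + BᵀPB = [1/2] + [36.0000] = [36.5000]
BᵀPA = [18.0000 54.0000]
K = S⁻¹·BᵀPA = [0.4932 1.4795]
A−BK = [-2.0000 -2.0000; 1.9863 1.9589]
AᵀP(A−BK) = [36.1233 36.3699; 36.3699 37.1096]
P' = Q + AᵀP(A−BK) = [56.1233 44.3699; 44.3699 41.1096]
tr(P') = 97.2329


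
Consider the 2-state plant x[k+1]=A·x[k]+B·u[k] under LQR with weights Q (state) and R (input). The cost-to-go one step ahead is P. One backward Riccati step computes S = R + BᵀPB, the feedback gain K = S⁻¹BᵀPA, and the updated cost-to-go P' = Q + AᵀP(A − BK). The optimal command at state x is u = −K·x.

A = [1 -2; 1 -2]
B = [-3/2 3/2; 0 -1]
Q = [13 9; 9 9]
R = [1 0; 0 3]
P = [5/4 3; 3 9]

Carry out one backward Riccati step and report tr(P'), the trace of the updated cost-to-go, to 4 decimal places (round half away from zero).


42.1942

BᵀP = [-1.8750 -4.5000; -1.1250 -4.5000]
S = R + BᵀPB = [1 0; 0 3] + [2.8125 1.6875; 1.6875 2.8125] = [3.8125 1.6875; 1.6875 5.8125]
BᵀPA = [-6.3750 12.7500; -5.6250 11.2500]
K = S⁻¹·BᵀPA = [-1.4272 2.8544; -0.5534 1.1068]
A−BK = [-0.3107 0.6214; 0.4466 -0.8932]
AᵀP(A−BK) = [4.0388 -8.0777; -8.0777 16.1553]
P' = Q + AᵀP(A−BK) = [17.0388 0.9223; 0.9223 25.1553]
tr(P') = 42.1942


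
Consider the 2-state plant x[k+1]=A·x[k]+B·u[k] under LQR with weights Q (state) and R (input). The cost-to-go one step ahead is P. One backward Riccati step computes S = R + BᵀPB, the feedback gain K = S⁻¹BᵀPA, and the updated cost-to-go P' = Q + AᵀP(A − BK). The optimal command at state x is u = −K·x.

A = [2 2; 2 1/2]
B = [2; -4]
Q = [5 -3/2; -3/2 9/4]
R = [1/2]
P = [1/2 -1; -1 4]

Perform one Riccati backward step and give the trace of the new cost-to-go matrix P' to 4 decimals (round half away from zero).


10.0439

BᵀP = [5.0000 -18.0000]
S = R + BᵀPB = [1/2] + [82.0000] = [82.5000]
BᵀPA = [-26.0000 1.0000]
K = S⁻¹·BᵀPA = [-0.3152 0.0121]
A−BK = [2.6303 1.9758; 0.7394 0.5485]
AᵀP(A−BK) = [1.8061 1.3152; 1.3152 0.9879]
P' = Q + AᵀP(A−BK) = [6.8061 -0.1848; -0.1848 3.2379]
tr(P') = 10.0439


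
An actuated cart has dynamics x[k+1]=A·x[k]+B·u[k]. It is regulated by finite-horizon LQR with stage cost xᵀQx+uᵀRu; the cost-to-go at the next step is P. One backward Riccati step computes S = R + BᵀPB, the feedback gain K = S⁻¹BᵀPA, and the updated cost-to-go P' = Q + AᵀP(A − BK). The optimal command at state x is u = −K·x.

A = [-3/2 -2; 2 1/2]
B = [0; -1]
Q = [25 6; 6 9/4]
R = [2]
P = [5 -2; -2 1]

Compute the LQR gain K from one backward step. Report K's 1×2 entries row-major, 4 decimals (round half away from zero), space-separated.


BᵀP = [2.0000 -1.0000]
S = R + BᵀPB = [2] + [1.0000] = [3.0000]
BᵀPA = [-5.0000 -4.5000]
K = S⁻¹·BᵀPA = [-1.6667 -1.5000]
A−BK = [-1.5000 -2.0000; 0.3333 -1.0000]
AᵀP(A−BK) = [18.9167 18.0000; 18.0000 17.5000]
P' = Q + AᵀP(A−BK) = [43.9167 24.0000; 24.0000 19.7500]
tr(P') = 63.6667

-1.6667 -1.5000


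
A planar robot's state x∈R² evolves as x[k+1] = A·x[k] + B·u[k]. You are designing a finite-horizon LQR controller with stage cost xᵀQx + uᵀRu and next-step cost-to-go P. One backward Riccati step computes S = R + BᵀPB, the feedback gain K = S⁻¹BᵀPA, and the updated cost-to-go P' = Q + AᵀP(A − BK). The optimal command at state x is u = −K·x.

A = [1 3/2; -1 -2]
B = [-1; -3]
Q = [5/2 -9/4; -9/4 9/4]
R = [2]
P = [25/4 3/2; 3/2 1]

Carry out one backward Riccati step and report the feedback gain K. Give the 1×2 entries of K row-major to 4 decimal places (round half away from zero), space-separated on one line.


-0.2381 -0.2714

BᵀP = [-10.7500 -4.5000]
S = R + BᵀPB = [2] + [24.2500] = [26.2500]
BᵀPA = [-6.2500 -7.1250]
K = S⁻¹·BᵀPA = [-0.2381 -0.2714]
A−BK = [0.7619 1.2286; -1.7143 -2.8143]
AᵀP(A−BK) = [2.7619 4.4286; 4.4286 7.1286]
P' = Q + AᵀP(A−BK) = [5.2619 2.1786; 2.1786 9.3786]
tr(P') = 14.6405


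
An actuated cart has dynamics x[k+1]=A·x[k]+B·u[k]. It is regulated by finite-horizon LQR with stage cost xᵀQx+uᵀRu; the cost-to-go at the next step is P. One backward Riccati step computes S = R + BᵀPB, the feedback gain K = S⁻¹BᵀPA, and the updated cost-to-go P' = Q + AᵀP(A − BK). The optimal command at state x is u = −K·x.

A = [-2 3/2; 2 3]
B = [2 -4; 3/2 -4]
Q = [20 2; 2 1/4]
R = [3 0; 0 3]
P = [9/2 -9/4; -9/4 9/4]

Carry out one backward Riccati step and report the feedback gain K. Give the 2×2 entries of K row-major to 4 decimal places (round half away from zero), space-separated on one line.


-1.2203 -0.2746 -0.1017 -0.4729

BᵀP = [5.6250 -1.1250; -9.0000 0.0000]
S = R + BᵀPB = [3 0; 0 3] + [9.5625 -18.0000; -18.0000 36.0000] = [12.5625 -18.0000; -18.0000 39.0000]
BᵀPA = [-13.5000 5.0625; 18.0000 -13.5000]
K = S⁻¹·BᵀPA = [-1.2203 -0.2746; -0.1017 -0.4729]
A−BK = [0.0339 0.1576; 3.4237 1.5203]
AᵀP(A−BK) = [30.3559 11.5551; 11.5551 5.1311]
P' = Q + AᵀP(A−BK) = [50.3559 13.5551; 13.5551 5.3811]
tr(P') = 55.7371


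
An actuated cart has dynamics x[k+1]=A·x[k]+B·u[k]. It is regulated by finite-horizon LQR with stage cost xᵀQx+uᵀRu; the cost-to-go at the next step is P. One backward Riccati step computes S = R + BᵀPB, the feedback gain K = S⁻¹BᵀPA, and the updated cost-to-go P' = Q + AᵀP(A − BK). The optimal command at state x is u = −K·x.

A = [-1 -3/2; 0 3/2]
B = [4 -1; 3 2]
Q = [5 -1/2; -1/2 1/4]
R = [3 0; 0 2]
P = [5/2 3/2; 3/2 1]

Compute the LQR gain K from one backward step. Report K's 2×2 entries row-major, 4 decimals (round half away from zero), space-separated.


-0.1661 -0.0993 0.0325 0.1390

BᵀP = [14.5000 9.0000; 0.5000 0.5000]
S = R + BᵀPB = [3 0; 0 2] + [85.0000 3.5000; 3.5000 0.5000] = [88.0000 3.5000; 3.5000 2.5000]
BᵀPA = [-14.5000 -8.2500; -0.5000 0.0000]
K = S⁻¹·BᵀPA = [-0.1661 -0.0993; 0.0325 0.1390]
A−BK = [-0.3032 -0.9639; 0.4332 1.5199]
AᵀP(A−BK) = [0.1083 0.1300; 0.1300 0.3060]
P' = Q + AᵀP(A−BK) = [5.1083 -0.3700; -0.3700 0.5560]
tr(P') = 5.6643


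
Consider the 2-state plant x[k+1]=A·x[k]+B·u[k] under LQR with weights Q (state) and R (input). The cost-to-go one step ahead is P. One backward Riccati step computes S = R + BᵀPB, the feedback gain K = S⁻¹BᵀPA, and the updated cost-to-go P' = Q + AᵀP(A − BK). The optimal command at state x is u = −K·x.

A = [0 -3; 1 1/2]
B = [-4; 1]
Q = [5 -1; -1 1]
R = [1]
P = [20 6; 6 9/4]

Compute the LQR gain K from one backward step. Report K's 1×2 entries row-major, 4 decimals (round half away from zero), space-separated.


BᵀP = [-74.0000 -21.7500]
S = R + BᵀPB = [1] + [274.2500] = [275.2500]
BᵀPA = [-21.7500 211.1250]
K = S⁻¹·BᵀPA = [-0.0790 0.7670]
A−BK = [-0.3161 0.0681; 1.0790 -0.2670]
AᵀP(A−BK) = [0.5313 -0.1921; -0.1921 0.6233]
P' = Q + AᵀP(A−BK) = [5.5313 -1.1921; -1.1921 1.6233]
tr(P') = 7.1546

-0.0790 0.7670


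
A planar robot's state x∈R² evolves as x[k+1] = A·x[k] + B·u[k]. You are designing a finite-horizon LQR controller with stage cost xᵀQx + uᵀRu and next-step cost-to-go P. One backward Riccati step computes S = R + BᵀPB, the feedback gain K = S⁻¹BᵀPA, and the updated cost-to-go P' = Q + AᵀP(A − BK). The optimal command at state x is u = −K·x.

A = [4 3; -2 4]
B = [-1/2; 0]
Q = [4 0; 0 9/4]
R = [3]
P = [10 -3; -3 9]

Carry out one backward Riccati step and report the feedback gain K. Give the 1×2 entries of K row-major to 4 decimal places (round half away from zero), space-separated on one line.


BᵀP = [-5.0000 1.5000]
S = R + BᵀPB = [3] + [2.5000] = [5.5000]
BᵀPA = [-23.0000 -9.0000]
K = S⁻¹·BᵀPA = [-4.1818 -1.6364]
A−BK = [1.9091 2.1818; -2.0000 4.0000]
AᵀP(A−BK) = [147.8182 -19.6364; -19.6364 147.2727]
P' = Q + AᵀP(A−BK) = [151.8182 -19.6364; -19.6364 149.5227]
tr(P') = 301.3409

-4.1818 -1.6364


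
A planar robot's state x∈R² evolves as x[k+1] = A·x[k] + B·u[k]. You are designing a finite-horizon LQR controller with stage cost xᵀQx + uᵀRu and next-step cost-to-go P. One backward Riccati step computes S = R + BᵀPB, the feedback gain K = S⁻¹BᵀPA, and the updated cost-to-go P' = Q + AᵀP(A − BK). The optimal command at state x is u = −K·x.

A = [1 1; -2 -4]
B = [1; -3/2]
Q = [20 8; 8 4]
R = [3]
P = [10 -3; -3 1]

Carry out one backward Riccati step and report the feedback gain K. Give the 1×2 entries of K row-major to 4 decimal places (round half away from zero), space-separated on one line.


BᵀP = [14.5000 -4.5000]
S = R + BᵀPB = [3] + [21.2500] = [24.2500]
BᵀPA = [23.5000 32.5000]
K = S⁻¹·BᵀPA = [0.9691 1.3402]
A−BK = [0.0309 -0.3402; -0.5464 -1.9897]
AᵀP(A−BK) = [3.2268 4.5052; 4.5052 6.4433]
P' = Q + AᵀP(A−BK) = [23.2268 12.5052; 12.5052 10.4433]
tr(P') = 33.6701

0.9691 1.3402


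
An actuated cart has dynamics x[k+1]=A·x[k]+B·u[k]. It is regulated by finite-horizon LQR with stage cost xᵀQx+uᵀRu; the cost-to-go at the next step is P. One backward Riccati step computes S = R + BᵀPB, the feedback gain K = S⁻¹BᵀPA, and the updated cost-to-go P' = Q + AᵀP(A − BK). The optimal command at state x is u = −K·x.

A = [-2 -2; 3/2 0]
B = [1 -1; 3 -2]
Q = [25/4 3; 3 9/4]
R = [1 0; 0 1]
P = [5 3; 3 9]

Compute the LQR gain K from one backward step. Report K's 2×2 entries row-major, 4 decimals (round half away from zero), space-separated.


BᵀP = [14.0000 30.0000; -11.0000 -21.0000]
S = R + BᵀPB = [1 0; 0 1] + [104.0000 -74.0000; -74.0000 53.0000] = [105.0000 -74.0000; -74.0000 54.0000]
BᵀPA = [17.0000 -28.0000; -9.5000 22.0000]
K = S⁻¹·BᵀPA = [1.1082 0.5979; 1.3428 1.2268]
A−BK = [-1.7655 -1.3711; 0.8608 0.6598]
AᵀP(A−BK) = [16.1662 12.4897; 12.4897 9.7526]
P' = Q + AᵀP(A−BK) = [22.4162 15.4897; 15.4897 12.0026]
tr(P') = 34.4188

1.1082 0.5979 1.3428 1.2268


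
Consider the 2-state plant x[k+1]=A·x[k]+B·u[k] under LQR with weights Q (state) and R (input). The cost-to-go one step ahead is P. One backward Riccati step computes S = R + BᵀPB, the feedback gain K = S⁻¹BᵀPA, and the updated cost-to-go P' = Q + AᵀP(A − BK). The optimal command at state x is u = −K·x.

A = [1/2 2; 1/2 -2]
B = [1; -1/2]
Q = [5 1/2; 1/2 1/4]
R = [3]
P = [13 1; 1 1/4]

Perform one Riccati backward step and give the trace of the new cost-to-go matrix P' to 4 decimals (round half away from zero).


15.2054

BᵀP = [12.5000 0.8750]
S = R + BᵀPB = [3] + [12.0625] = [15.0625]
BᵀPA = [6.6875 23.2500]
K = S⁻¹·BᵀPA = [0.4440 1.5436]
A−BK = [0.0560 0.4564; 0.7220 -1.2282]
AᵀP(A−BK) = [0.8434 2.4274; 2.4274 9.1120]
P' = Q + AᵀP(A−BK) = [5.8434 2.9274; 2.9274 9.3620]
tr(P') = 15.2054


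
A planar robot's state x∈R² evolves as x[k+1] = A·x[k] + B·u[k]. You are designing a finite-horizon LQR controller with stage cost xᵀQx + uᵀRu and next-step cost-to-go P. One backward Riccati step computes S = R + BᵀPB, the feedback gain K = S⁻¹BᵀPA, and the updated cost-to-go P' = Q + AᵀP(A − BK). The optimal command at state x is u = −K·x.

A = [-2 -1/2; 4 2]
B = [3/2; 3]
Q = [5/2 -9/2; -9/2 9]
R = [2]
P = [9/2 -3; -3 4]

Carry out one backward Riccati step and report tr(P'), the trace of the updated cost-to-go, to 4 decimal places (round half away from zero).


95.9734

BᵀP = [-2.2500 7.5000]
S = R + BᵀPB = [2] + [19.1250] = [21.1250]
BᵀPA = [34.5000 16.1250]
K = S⁻¹·BᵀPA = [1.6331 0.7633]
A−BK = [-4.4497 -1.6450; -0.8994 -0.2899]
AᵀP(A−BK) = [73.6568 28.1657; 28.1657 10.8166]
P' = Q + AᵀP(A−BK) = [76.1568 23.6657; 23.6657 19.8166]
tr(P') = 95.9734


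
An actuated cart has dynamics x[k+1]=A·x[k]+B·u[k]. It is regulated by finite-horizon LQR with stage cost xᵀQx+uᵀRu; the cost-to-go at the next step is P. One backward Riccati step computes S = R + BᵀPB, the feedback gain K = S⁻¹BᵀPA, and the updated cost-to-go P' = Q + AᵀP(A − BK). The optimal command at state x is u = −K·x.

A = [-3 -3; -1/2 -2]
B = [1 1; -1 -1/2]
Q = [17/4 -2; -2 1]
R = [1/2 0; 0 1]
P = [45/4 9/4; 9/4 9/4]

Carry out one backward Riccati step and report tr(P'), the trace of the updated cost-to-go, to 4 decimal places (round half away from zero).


59.1046

BᵀP = [9.0000 0.0000; 10.1250 1.1250]
S = R + BᵀPB = [1/2 0; 0 1] + [9.0000 9.0000; 9.0000 9.5625] = [9.5000 9.0000; 9.0000 10.5625]
BᵀPA = [-27.0000 -27.0000; -30.9375 -32.6250]
K = S⁻¹·BᵀPA = [-0.3489 0.4362; -2.6317 -3.4604]
A−BK = [-0.0194 0.0242; -2.1648 -3.2940]
AᵀP(A−BK) = [17.7237 25.0953; 25.0953 36.1309]
P' = Q + AᵀP(A−BK) = [21.9737 23.0953; 23.0953 37.1309]
tr(P') = 59.1046


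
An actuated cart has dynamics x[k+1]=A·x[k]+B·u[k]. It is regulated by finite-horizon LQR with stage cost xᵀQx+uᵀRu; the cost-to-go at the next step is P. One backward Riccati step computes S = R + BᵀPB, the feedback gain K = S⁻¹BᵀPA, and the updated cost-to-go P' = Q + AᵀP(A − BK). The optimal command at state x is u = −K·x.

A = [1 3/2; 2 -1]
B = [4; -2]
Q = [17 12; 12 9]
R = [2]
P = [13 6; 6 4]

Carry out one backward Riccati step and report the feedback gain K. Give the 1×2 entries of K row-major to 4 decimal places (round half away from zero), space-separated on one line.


BᵀP = [40.0000 16.0000]
S = R + BᵀPB = [2] + [128.0000] = [130.0000]
BᵀPA = [72.0000 44.0000]
K = S⁻¹·BᵀPA = [0.5538 0.3385]
A−BK = [-1.2154 0.1462; 3.1077 -0.3231]
AᵀP(A−BK) = [13.1231 -0.8692; -0.8692 0.3577]
P' = Q + AᵀP(A−BK) = [30.1231 11.1308; 11.1308 9.3577]
tr(P') = 39.4808

0.5538 0.3385


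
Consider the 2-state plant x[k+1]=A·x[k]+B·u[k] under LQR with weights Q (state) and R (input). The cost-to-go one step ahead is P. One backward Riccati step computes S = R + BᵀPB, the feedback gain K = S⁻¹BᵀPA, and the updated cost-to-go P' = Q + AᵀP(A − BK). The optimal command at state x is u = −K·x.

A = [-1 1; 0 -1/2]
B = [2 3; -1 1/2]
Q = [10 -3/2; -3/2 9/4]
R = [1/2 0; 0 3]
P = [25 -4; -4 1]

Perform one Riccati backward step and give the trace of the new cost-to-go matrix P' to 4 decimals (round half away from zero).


BᵀP = [54.0000 -9.0000; 73.0000 -11.5000]
S = R + BᵀPB = [1/2 0; 0 3] + [117.0000 157.5000; 157.5000 213.2500] = [117.5000 157.5000; 157.5000 216.2500]
BᵀPA = [-54.0000 58.5000; -73.0000 78.7500]
K = S⁻¹·BᵀPA = [-0.2984 0.4104; -0.1202 0.0653]
A−BK = [-0.0425 -0.0166; -0.2383 -0.1223]
AᵀP(A−BK) = [0.1088 -0.0746; -0.0746 0.1026]
P' = Q + AᵀP(A−BK) = [10.1088 -1.5746; -1.5746 2.3526]
tr(P') = 12.4614

12.4614


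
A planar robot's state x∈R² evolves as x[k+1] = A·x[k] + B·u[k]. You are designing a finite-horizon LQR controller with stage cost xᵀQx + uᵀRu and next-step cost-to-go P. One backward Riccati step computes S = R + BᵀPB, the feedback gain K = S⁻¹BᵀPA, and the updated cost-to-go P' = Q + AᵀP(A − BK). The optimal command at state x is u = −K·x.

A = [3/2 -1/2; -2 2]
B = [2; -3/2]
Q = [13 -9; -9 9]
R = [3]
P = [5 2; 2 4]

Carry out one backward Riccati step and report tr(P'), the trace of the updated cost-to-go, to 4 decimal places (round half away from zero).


BᵀP = [7.0000 -2.0000]
S = R + BᵀPB = [3] + [17.0000] = [20.0000]
BᵀPA = [14.5000 -7.5000]
K = S⁻¹·BᵀPA = [0.7250 -0.3750]
A−BK = [0.0500 0.2500; -0.9125 1.4375]
AᵀP(A−BK) = [4.7375 -6.3125; -6.3125 10.4375]
P' = Q + AᵀP(A−BK) = [17.7375 -15.3125; -15.3125 19.4375]
tr(P') = 37.1750

37.1750


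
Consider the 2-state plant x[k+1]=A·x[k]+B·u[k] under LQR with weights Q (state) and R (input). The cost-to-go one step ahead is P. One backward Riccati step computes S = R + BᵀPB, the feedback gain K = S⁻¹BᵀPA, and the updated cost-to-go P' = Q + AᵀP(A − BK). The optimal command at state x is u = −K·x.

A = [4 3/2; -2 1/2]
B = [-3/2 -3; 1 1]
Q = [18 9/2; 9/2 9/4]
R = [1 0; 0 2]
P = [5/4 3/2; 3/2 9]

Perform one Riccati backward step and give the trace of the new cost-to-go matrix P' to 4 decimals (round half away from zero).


26.5825

BᵀP = [-0.3750 6.7500; -2.2500 4.5000]
S = R + BᵀPB = [1 0; 0 2] + [7.3125 7.8750; 7.8750 11.2500] = [8.3125 7.8750; 7.8750 13.2500]
BᵀPA = [-15.0000 2.8125; -18.0000 -1.1250]
K = S⁻¹·BᵀPA = [-1.1844 0.9584; -0.6545 -0.6545]
A−BK = [0.2597 0.9740; -0.1610 0.1961]
AᵀP(A−BK) = [2.4519 -0.4052; -0.4052 3.8805]
P' = Q + AᵀP(A−BK) = [20.4519 4.0948; 4.0948 6.1305]
tr(P') = 26.5825


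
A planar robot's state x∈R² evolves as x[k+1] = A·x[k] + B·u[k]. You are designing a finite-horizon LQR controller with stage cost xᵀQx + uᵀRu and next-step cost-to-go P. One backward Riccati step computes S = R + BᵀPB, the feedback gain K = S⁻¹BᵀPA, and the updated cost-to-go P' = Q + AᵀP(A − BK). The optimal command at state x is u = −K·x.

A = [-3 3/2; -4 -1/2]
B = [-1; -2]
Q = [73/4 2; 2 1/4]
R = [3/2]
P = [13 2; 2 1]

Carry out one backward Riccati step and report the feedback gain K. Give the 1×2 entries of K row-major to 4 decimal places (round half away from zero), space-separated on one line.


2.5283 -0.8868

BᵀP = [-17.0000 -4.0000]
S = R + BᵀPB = [3/2] + [25.0000] = [26.5000]
BᵀPA = [67.0000 -23.5000]
K = S⁻¹·BᵀPA = [2.5283 -0.8868]
A−BK = [-0.4717 0.6132; 1.0566 -2.2736]
AᵀP(A−BK) = [11.6038 -6.0849; -6.0849 5.6604]
P' = Q + AᵀP(A−BK) = [29.8538 -4.0849; -4.0849 5.9104]
tr(P') = 35.7642


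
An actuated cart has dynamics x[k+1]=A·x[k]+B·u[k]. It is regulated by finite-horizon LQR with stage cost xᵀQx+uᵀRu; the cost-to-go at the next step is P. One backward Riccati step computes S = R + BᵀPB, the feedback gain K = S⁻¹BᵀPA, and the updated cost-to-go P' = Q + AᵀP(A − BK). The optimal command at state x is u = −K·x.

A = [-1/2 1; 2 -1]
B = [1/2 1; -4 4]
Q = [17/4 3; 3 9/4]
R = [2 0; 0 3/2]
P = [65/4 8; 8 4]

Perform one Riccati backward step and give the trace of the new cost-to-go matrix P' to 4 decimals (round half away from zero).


6.8323

BᵀP = [-23.8750 -12.0000; 48.2500 24.0000]
S = R + BᵀPB = [2 0; 0 3/2] + [36.0625 -71.8750; -71.8750 144.2500] = [38.0625 -71.8750; -71.8750 145.7500]
BᵀPA = [-12.0625 -11.8750; 23.8750 24.2500]
K = S⁻¹·BᵀPA = [-0.1103 0.0319; 0.1094 0.1821]
A−BK = [-0.5543 0.8019; 1.1211 -1.6008]
AᵀP(A−BK) = [0.1197 -0.0881; -0.0881 0.2126]
P' = Q + AᵀP(A−BK) = [4.3697 2.9119; 2.9119 2.4626]
tr(P') = 6.8323
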